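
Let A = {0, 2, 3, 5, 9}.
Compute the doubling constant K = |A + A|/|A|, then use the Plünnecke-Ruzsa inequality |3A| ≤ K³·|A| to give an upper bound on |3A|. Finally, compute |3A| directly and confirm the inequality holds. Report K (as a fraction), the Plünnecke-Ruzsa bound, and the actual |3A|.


|A| = 5.
Step 1: Compute A + A by enumerating all 25 pairs.
A + A = {0, 2, 3, 4, 5, 6, 7, 8, 9, 10, 11, 12, 14, 18}, so |A + A| = 14.
Step 2: Doubling constant K = |A + A|/|A| = 14/5 = 14/5 ≈ 2.8000.
Step 3: Plünnecke-Ruzsa gives |3A| ≤ K³·|A| = (2.8000)³ · 5 ≈ 109.7600.
Step 4: Compute 3A = A + A + A directly by enumerating all triples (a,b,c) ∈ A³; |3A| = 23.
Step 5: Check 23 ≤ 109.7600? Yes ✓.

K = 14/5, Plünnecke-Ruzsa bound K³|A| ≈ 109.7600, |3A| = 23, inequality holds.


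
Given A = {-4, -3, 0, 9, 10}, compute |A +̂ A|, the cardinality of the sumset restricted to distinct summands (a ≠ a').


Restricted sumset: A +̂ A = {a + a' : a ∈ A, a' ∈ A, a ≠ a'}.
Equivalently, take A + A and drop any sum 2a that is achievable ONLY as a + a for a ∈ A (i.e. sums representable only with equal summands).
Enumerate pairs (a, a') with a < a' (symmetric, so each unordered pair gives one sum; this covers all a ≠ a'):
  -4 + -3 = -7
  -4 + 0 = -4
  -4 + 9 = 5
  -4 + 10 = 6
  -3 + 0 = -3
  -3 + 9 = 6
  -3 + 10 = 7
  0 + 9 = 9
  0 + 10 = 10
  9 + 10 = 19
Collected distinct sums: {-7, -4, -3, 5, 6, 7, 9, 10, 19}
|A +̂ A| = 9
(Reference bound: |A +̂ A| ≥ 2|A| - 3 for |A| ≥ 2, with |A| = 5 giving ≥ 7.)

|A +̂ A| = 9


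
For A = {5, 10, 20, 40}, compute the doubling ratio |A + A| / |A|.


|A| = 4.
Compute A + A by enumerating all 16 pairs.
A + A = {10, 15, 20, 25, 30, 40, 45, 50, 60, 80}, so |A + A| = 10.
K = |A + A| / |A| = 10/4 = 5/2 ≈ 2.5000.
Reference: AP of size 4 gives K = 7/4 ≈ 1.7500; a fully generic set of size 4 gives K ≈ 2.5000.

|A| = 4, |A + A| = 10, K = 10/4 = 5/2.


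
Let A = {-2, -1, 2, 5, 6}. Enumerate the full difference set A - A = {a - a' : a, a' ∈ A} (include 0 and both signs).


A - A = {a - a' : a, a' ∈ A}.
Compute a - a' for each ordered pair (a, a'):
a = -2: -2--2=0, -2--1=-1, -2-2=-4, -2-5=-7, -2-6=-8
a = -1: -1--2=1, -1--1=0, -1-2=-3, -1-5=-6, -1-6=-7
a = 2: 2--2=4, 2--1=3, 2-2=0, 2-5=-3, 2-6=-4
a = 5: 5--2=7, 5--1=6, 5-2=3, 5-5=0, 5-6=-1
a = 6: 6--2=8, 6--1=7, 6-2=4, 6-5=1, 6-6=0
Collecting distinct values (and noting 0 appears from a-a):
A - A = {-8, -7, -6, -4, -3, -1, 0, 1, 3, 4, 6, 7, 8}
|A - A| = 13

A - A = {-8, -7, -6, -4, -3, -1, 0, 1, 3, 4, 6, 7, 8}


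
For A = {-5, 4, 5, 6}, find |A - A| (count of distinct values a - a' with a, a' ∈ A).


A - A = {a - a' : a, a' ∈ A}; |A| = 4.
Bounds: 2|A|-1 ≤ |A - A| ≤ |A|² - |A| + 1, i.e. 7 ≤ |A - A| ≤ 13.
Note: 0 ∈ A - A always (from a - a). The set is symmetric: if d ∈ A - A then -d ∈ A - A.
Enumerate nonzero differences d = a - a' with a > a' (then include -d):
Positive differences: {1, 2, 9, 10, 11}
Full difference set: {0} ∪ (positive diffs) ∪ (negative diffs).
|A - A| = 1 + 2·5 = 11 (matches direct enumeration: 11).

|A - A| = 11


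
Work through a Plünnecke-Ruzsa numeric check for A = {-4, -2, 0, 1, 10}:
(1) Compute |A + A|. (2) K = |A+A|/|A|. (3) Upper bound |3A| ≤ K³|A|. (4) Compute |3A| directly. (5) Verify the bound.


|A| = 5.
Step 1: Compute A + A by enumerating all 25 pairs.
A + A = {-8, -6, -4, -3, -2, -1, 0, 1, 2, 6, 8, 10, 11, 20}, so |A + A| = 14.
Step 2: Doubling constant K = |A + A|/|A| = 14/5 = 14/5 ≈ 2.8000.
Step 3: Plünnecke-Ruzsa gives |3A| ≤ K³·|A| = (2.8000)³ · 5 ≈ 109.7600.
Step 4: Compute 3A = A + A + A directly by enumerating all triples (a,b,c) ∈ A³; |3A| = 27.
Step 5: Check 27 ≤ 109.7600? Yes ✓.

K = 14/5, Plünnecke-Ruzsa bound K³|A| ≈ 109.7600, |3A| = 27, inequality holds.


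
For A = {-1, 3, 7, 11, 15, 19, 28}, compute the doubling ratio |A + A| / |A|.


|A| = 7.
Compute A + A by enumerating all 49 pairs.
A + A = {-2, 2, 6, 10, 14, 18, 22, 26, 27, 30, 31, 34, 35, 38, 39, 43, 47, 56}, so |A + A| = 18.
K = |A + A| / |A| = 18/7 (already in lowest terms) ≈ 2.5714.
Reference: AP of size 7 gives K = 13/7 ≈ 1.8571; a fully generic set of size 7 gives K ≈ 4.0000.

|A| = 7, |A + A| = 18, K = 18/7.


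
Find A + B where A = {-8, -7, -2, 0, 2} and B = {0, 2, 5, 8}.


A + B = {a + b : a ∈ A, b ∈ B}.
Enumerate all |A|·|B| = 5·4 = 20 pairs (a, b) and collect distinct sums.
a = -8: -8+0=-8, -8+2=-6, -8+5=-3, -8+8=0
a = -7: -7+0=-7, -7+2=-5, -7+5=-2, -7+8=1
a = -2: -2+0=-2, -2+2=0, -2+5=3, -2+8=6
a = 0: 0+0=0, 0+2=2, 0+5=5, 0+8=8
a = 2: 2+0=2, 2+2=4, 2+5=7, 2+8=10
Collecting distinct sums: A + B = {-8, -7, -6, -5, -3, -2, 0, 1, 2, 3, 4, 5, 6, 7, 8, 10}
|A + B| = 16

A + B = {-8, -7, -6, -5, -3, -2, 0, 1, 2, 3, 4, 5, 6, 7, 8, 10}


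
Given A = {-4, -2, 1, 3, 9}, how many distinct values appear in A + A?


A + A = {a + a' : a, a' ∈ A}; |A| = 5.
General bounds: 2|A| - 1 ≤ |A + A| ≤ |A|(|A|+1)/2, i.e. 9 ≤ |A + A| ≤ 15.
Lower bound 2|A|-1 is attained iff A is an arithmetic progression.
Enumerate sums a + a' for a ≤ a' (symmetric, so this suffices):
a = -4: -4+-4=-8, -4+-2=-6, -4+1=-3, -4+3=-1, -4+9=5
a = -2: -2+-2=-4, -2+1=-1, -2+3=1, -2+9=7
a = 1: 1+1=2, 1+3=4, 1+9=10
a = 3: 3+3=6, 3+9=12
a = 9: 9+9=18
Distinct sums: {-8, -6, -4, -3, -1, 1, 2, 4, 5, 6, 7, 10, 12, 18}
|A + A| = 14

|A + A| = 14


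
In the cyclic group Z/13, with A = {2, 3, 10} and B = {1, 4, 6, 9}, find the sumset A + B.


Work in Z/13Z: reduce every sum a + b modulo 13.
Enumerate all 12 pairs:
a = 2: 2+1=3, 2+4=6, 2+6=8, 2+9=11
a = 3: 3+1=4, 3+4=7, 3+6=9, 3+9=12
a = 10: 10+1=11, 10+4=1, 10+6=3, 10+9=6
Distinct residues collected: {1, 3, 4, 6, 7, 8, 9, 11, 12}
|A + B| = 9 (out of 13 total residues).

A + B = {1, 3, 4, 6, 7, 8, 9, 11, 12}


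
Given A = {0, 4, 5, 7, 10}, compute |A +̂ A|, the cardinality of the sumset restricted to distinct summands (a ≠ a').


Restricted sumset: A +̂ A = {a + a' : a ∈ A, a' ∈ A, a ≠ a'}.
Equivalently, take A + A and drop any sum 2a that is achievable ONLY as a + a for a ∈ A (i.e. sums representable only with equal summands).
Enumerate pairs (a, a') with a < a' (symmetric, so each unordered pair gives one sum; this covers all a ≠ a'):
  0 + 4 = 4
  0 + 5 = 5
  0 + 7 = 7
  0 + 10 = 10
  4 + 5 = 9
  4 + 7 = 11
  4 + 10 = 14
  5 + 7 = 12
  5 + 10 = 15
  7 + 10 = 17
Collected distinct sums: {4, 5, 7, 9, 10, 11, 12, 14, 15, 17}
|A +̂ A| = 10
(Reference bound: |A +̂ A| ≥ 2|A| - 3 for |A| ≥ 2, with |A| = 5 giving ≥ 7.)

|A +̂ A| = 10


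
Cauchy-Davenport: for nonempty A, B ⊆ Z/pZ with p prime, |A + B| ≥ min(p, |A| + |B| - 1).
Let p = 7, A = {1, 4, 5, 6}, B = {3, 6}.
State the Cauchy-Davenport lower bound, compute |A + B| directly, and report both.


Cauchy-Davenport: |A + B| ≥ min(p, |A| + |B| - 1) for A, B nonempty in Z/pZ.
|A| = 4, |B| = 2, p = 7.
CD lower bound = min(7, 4 + 2 - 1) = min(7, 5) = 5.
Compute A + B mod 7 directly:
a = 1: 1+3=4, 1+6=0
a = 4: 4+3=0, 4+6=3
a = 5: 5+3=1, 5+6=4
a = 6: 6+3=2, 6+6=5
A + B = {0, 1, 2, 3, 4, 5}, so |A + B| = 6.
Verify: 6 ≥ 5? Yes ✓.

CD lower bound = 5, actual |A + B| = 6.


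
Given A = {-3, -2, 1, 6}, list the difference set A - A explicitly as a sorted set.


A - A = {a - a' : a, a' ∈ A}.
Compute a - a' for each ordered pair (a, a'):
a = -3: -3--3=0, -3--2=-1, -3-1=-4, -3-6=-9
a = -2: -2--3=1, -2--2=0, -2-1=-3, -2-6=-8
a = 1: 1--3=4, 1--2=3, 1-1=0, 1-6=-5
a = 6: 6--3=9, 6--2=8, 6-1=5, 6-6=0
Collecting distinct values (and noting 0 appears from a-a):
A - A = {-9, -8, -5, -4, -3, -1, 0, 1, 3, 4, 5, 8, 9}
|A - A| = 13

A - A = {-9, -8, -5, -4, -3, -1, 0, 1, 3, 4, 5, 8, 9}


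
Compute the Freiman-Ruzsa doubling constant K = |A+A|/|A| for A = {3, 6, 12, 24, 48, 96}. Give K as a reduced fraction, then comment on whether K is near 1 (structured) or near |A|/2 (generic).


|A| = 6.
Compute A + A by enumerating all 36 pairs.
A + A = {6, 9, 12, 15, 18, 24, 27, 30, 36, 48, 51, 54, 60, 72, 96, 99, 102, 108, 120, 144, 192}, so |A + A| = 21.
K = |A + A| / |A| = 21/6 = 7/2 ≈ 3.5000.
Reference: AP of size 6 gives K = 11/6 ≈ 1.8333; a fully generic set of size 6 gives K ≈ 3.5000.

|A| = 6, |A + A| = 21, K = 21/6 = 7/2.


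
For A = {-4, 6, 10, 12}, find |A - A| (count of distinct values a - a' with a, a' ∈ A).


A - A = {a - a' : a, a' ∈ A}; |A| = 4.
Bounds: 2|A|-1 ≤ |A - A| ≤ |A|² - |A| + 1, i.e. 7 ≤ |A - A| ≤ 13.
Note: 0 ∈ A - A always (from a - a). The set is symmetric: if d ∈ A - A then -d ∈ A - A.
Enumerate nonzero differences d = a - a' with a > a' (then include -d):
Positive differences: {2, 4, 6, 10, 14, 16}
Full difference set: {0} ∪ (positive diffs) ∪ (negative diffs).
|A - A| = 1 + 2·6 = 13 (matches direct enumeration: 13).

|A - A| = 13


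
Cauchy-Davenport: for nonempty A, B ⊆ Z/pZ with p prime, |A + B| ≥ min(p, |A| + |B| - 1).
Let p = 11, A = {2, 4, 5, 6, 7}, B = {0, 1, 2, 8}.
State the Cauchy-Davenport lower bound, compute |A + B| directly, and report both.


Cauchy-Davenport: |A + B| ≥ min(p, |A| + |B| - 1) for A, B nonempty in Z/pZ.
|A| = 5, |B| = 4, p = 11.
CD lower bound = min(11, 5 + 4 - 1) = min(11, 8) = 8.
Compute A + B mod 11 directly:
a = 2: 2+0=2, 2+1=3, 2+2=4, 2+8=10
a = 4: 4+0=4, 4+1=5, 4+2=6, 4+8=1
a = 5: 5+0=5, 5+1=6, 5+2=7, 5+8=2
a = 6: 6+0=6, 6+1=7, 6+2=8, 6+8=3
a = 7: 7+0=7, 7+1=8, 7+2=9, 7+8=4
A + B = {1, 2, 3, 4, 5, 6, 7, 8, 9, 10}, so |A + B| = 10.
Verify: 10 ≥ 8? Yes ✓.

CD lower bound = 8, actual |A + B| = 10.


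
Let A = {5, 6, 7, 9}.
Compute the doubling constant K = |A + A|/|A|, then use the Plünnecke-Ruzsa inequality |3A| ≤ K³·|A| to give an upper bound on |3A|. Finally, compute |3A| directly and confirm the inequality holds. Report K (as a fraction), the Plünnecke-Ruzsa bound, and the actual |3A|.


|A| = 4.
Step 1: Compute A + A by enumerating all 16 pairs.
A + A = {10, 11, 12, 13, 14, 15, 16, 18}, so |A + A| = 8.
Step 2: Doubling constant K = |A + A|/|A| = 8/4 = 8/4 ≈ 2.0000.
Step 3: Plünnecke-Ruzsa gives |3A| ≤ K³·|A| = (2.0000)³ · 4 ≈ 32.0000.
Step 4: Compute 3A = A + A + A directly by enumerating all triples (a,b,c) ∈ A³; |3A| = 12.
Step 5: Check 12 ≤ 32.0000? Yes ✓.

K = 8/4, Plünnecke-Ruzsa bound K³|A| ≈ 32.0000, |3A| = 12, inequality holds.


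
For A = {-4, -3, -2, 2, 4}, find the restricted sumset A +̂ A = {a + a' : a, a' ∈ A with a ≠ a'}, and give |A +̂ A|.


Restricted sumset: A +̂ A = {a + a' : a ∈ A, a' ∈ A, a ≠ a'}.
Equivalently, take A + A and drop any sum 2a that is achievable ONLY as a + a for a ∈ A (i.e. sums representable only with equal summands).
Enumerate pairs (a, a') with a < a' (symmetric, so each unordered pair gives one sum; this covers all a ≠ a'):
  -4 + -3 = -7
  -4 + -2 = -6
  -4 + 2 = -2
  -4 + 4 = 0
  -3 + -2 = -5
  -3 + 2 = -1
  -3 + 4 = 1
  -2 + 2 = 0
  -2 + 4 = 2
  2 + 4 = 6
Collected distinct sums: {-7, -6, -5, -2, -1, 0, 1, 2, 6}
|A +̂ A| = 9
(Reference bound: |A +̂ A| ≥ 2|A| - 3 for |A| ≥ 2, with |A| = 5 giving ≥ 7.)

|A +̂ A| = 9


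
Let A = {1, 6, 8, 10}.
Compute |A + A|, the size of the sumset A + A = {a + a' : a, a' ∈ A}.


A + A = {a + a' : a, a' ∈ A}; |A| = 4.
General bounds: 2|A| - 1 ≤ |A + A| ≤ |A|(|A|+1)/2, i.e. 7 ≤ |A + A| ≤ 10.
Lower bound 2|A|-1 is attained iff A is an arithmetic progression.
Enumerate sums a + a' for a ≤ a' (symmetric, so this suffices):
a = 1: 1+1=2, 1+6=7, 1+8=9, 1+10=11
a = 6: 6+6=12, 6+8=14, 6+10=16
a = 8: 8+8=16, 8+10=18
a = 10: 10+10=20
Distinct sums: {2, 7, 9, 11, 12, 14, 16, 18, 20}
|A + A| = 9

|A + A| = 9


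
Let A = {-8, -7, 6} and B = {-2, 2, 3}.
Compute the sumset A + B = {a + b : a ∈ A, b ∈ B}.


A + B = {a + b : a ∈ A, b ∈ B}.
Enumerate all |A|·|B| = 3·3 = 9 pairs (a, b) and collect distinct sums.
a = -8: -8+-2=-10, -8+2=-6, -8+3=-5
a = -7: -7+-2=-9, -7+2=-5, -7+3=-4
a = 6: 6+-2=4, 6+2=8, 6+3=9
Collecting distinct sums: A + B = {-10, -9, -6, -5, -4, 4, 8, 9}
|A + B| = 8

A + B = {-10, -9, -6, -5, -4, 4, 8, 9}


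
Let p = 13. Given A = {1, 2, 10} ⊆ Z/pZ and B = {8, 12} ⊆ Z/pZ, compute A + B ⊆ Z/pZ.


Work in Z/13Z: reduce every sum a + b modulo 13.
Enumerate all 6 pairs:
a = 1: 1+8=9, 1+12=0
a = 2: 2+8=10, 2+12=1
a = 10: 10+8=5, 10+12=9
Distinct residues collected: {0, 1, 5, 9, 10}
|A + B| = 5 (out of 13 total residues).

A + B = {0, 1, 5, 9, 10}


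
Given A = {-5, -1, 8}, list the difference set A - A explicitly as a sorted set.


A - A = {a - a' : a, a' ∈ A}.
Compute a - a' for each ordered pair (a, a'):
a = -5: -5--5=0, -5--1=-4, -5-8=-13
a = -1: -1--5=4, -1--1=0, -1-8=-9
a = 8: 8--5=13, 8--1=9, 8-8=0
Collecting distinct values (and noting 0 appears from a-a):
A - A = {-13, -9, -4, 0, 4, 9, 13}
|A - A| = 7

A - A = {-13, -9, -4, 0, 4, 9, 13}


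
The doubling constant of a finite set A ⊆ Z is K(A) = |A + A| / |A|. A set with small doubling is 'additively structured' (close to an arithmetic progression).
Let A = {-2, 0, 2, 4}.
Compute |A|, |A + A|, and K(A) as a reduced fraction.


|A| = 4.
Compute A + A by enumerating all 16 pairs.
A + A = {-4, -2, 0, 2, 4, 6, 8}, so |A + A| = 7.
K = |A + A| / |A| = 7/4 (already in lowest terms) ≈ 1.7500.
Reference: AP of size 4 gives K = 7/4 ≈ 1.7500; a fully generic set of size 4 gives K ≈ 2.5000.

|A| = 4, |A + A| = 7, K = 7/4.


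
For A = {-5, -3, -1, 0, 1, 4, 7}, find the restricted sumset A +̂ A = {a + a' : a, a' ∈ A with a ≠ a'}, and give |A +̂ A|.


Restricted sumset: A +̂ A = {a + a' : a ∈ A, a' ∈ A, a ≠ a'}.
Equivalently, take A + A and drop any sum 2a that is achievable ONLY as a + a for a ∈ A (i.e. sums representable only with equal summands).
Enumerate pairs (a, a') with a < a' (symmetric, so each unordered pair gives one sum; this covers all a ≠ a'):
  -5 + -3 = -8
  -5 + -1 = -6
  -5 + 0 = -5
  -5 + 1 = -4
  -5 + 4 = -1
  -5 + 7 = 2
  -3 + -1 = -4
  -3 + 0 = -3
  -3 + 1 = -2
  -3 + 4 = 1
  -3 + 7 = 4
  -1 + 0 = -1
  -1 + 1 = 0
  -1 + 4 = 3
  -1 + 7 = 6
  0 + 1 = 1
  0 + 4 = 4
  0 + 7 = 7
  1 + 4 = 5
  1 + 7 = 8
  4 + 7 = 11
Collected distinct sums: {-8, -6, -5, -4, -3, -2, -1, 0, 1, 2, 3, 4, 5, 6, 7, 8, 11}
|A +̂ A| = 17
(Reference bound: |A +̂ A| ≥ 2|A| - 3 for |A| ≥ 2, with |A| = 7 giving ≥ 11.)

|A +̂ A| = 17


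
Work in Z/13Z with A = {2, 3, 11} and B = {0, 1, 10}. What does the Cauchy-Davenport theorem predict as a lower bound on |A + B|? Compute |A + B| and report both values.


Cauchy-Davenport: |A + B| ≥ min(p, |A| + |B| - 1) for A, B nonempty in Z/pZ.
|A| = 3, |B| = 3, p = 13.
CD lower bound = min(13, 3 + 3 - 1) = min(13, 5) = 5.
Compute A + B mod 13 directly:
a = 2: 2+0=2, 2+1=3, 2+10=12
a = 3: 3+0=3, 3+1=4, 3+10=0
a = 11: 11+0=11, 11+1=12, 11+10=8
A + B = {0, 2, 3, 4, 8, 11, 12}, so |A + B| = 7.
Verify: 7 ≥ 5? Yes ✓.

CD lower bound = 5, actual |A + B| = 7.


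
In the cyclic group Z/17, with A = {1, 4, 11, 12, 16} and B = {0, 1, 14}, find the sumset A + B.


Work in Z/17Z: reduce every sum a + b modulo 17.
Enumerate all 15 pairs:
a = 1: 1+0=1, 1+1=2, 1+14=15
a = 4: 4+0=4, 4+1=5, 4+14=1
a = 11: 11+0=11, 11+1=12, 11+14=8
a = 12: 12+0=12, 12+1=13, 12+14=9
a = 16: 16+0=16, 16+1=0, 16+14=13
Distinct residues collected: {0, 1, 2, 4, 5, 8, 9, 11, 12, 13, 15, 16}
|A + B| = 12 (out of 17 total residues).

A + B = {0, 1, 2, 4, 5, 8, 9, 11, 12, 13, 15, 16}


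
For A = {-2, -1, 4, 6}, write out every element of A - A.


A - A = {a - a' : a, a' ∈ A}.
Compute a - a' for each ordered pair (a, a'):
a = -2: -2--2=0, -2--1=-1, -2-4=-6, -2-6=-8
a = -1: -1--2=1, -1--1=0, -1-4=-5, -1-6=-7
a = 4: 4--2=6, 4--1=5, 4-4=0, 4-6=-2
a = 6: 6--2=8, 6--1=7, 6-4=2, 6-6=0
Collecting distinct values (and noting 0 appears from a-a):
A - A = {-8, -7, -6, -5, -2, -1, 0, 1, 2, 5, 6, 7, 8}
|A - A| = 13

A - A = {-8, -7, -6, -5, -2, -1, 0, 1, 2, 5, 6, 7, 8}


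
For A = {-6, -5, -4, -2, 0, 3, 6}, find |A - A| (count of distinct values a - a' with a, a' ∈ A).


A - A = {a - a' : a, a' ∈ A}; |A| = 7.
Bounds: 2|A|-1 ≤ |A - A| ≤ |A|² - |A| + 1, i.e. 13 ≤ |A - A| ≤ 43.
Note: 0 ∈ A - A always (from a - a). The set is symmetric: if d ∈ A - A then -d ∈ A - A.
Enumerate nonzero differences d = a - a' with a > a' (then include -d):
Positive differences: {1, 2, 3, 4, 5, 6, 7, 8, 9, 10, 11, 12}
Full difference set: {0} ∪ (positive diffs) ∪ (negative diffs).
|A - A| = 1 + 2·12 = 25 (matches direct enumeration: 25).

|A - A| = 25


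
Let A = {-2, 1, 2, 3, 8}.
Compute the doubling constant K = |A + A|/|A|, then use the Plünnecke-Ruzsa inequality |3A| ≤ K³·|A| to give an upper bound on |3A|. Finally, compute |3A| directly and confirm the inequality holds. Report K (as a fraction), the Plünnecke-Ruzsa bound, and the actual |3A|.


|A| = 5.
Step 1: Compute A + A by enumerating all 25 pairs.
A + A = {-4, -1, 0, 1, 2, 3, 4, 5, 6, 9, 10, 11, 16}, so |A + A| = 13.
Step 2: Doubling constant K = |A + A|/|A| = 13/5 = 13/5 ≈ 2.6000.
Step 3: Plünnecke-Ruzsa gives |3A| ≤ K³·|A| = (2.6000)³ · 5 ≈ 87.8800.
Step 4: Compute 3A = A + A + A directly by enumerating all triples (a,b,c) ∈ A³; |3A| = 23.
Step 5: Check 23 ≤ 87.8800? Yes ✓.

K = 13/5, Plünnecke-Ruzsa bound K³|A| ≈ 87.8800, |3A| = 23, inequality holds.


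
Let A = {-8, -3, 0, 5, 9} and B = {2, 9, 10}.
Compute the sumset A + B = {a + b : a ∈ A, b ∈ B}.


A + B = {a + b : a ∈ A, b ∈ B}.
Enumerate all |A|·|B| = 5·3 = 15 pairs (a, b) and collect distinct sums.
a = -8: -8+2=-6, -8+9=1, -8+10=2
a = -3: -3+2=-1, -3+9=6, -3+10=7
a = 0: 0+2=2, 0+9=9, 0+10=10
a = 5: 5+2=7, 5+9=14, 5+10=15
a = 9: 9+2=11, 9+9=18, 9+10=19
Collecting distinct sums: A + B = {-6, -1, 1, 2, 6, 7, 9, 10, 11, 14, 15, 18, 19}
|A + B| = 13

A + B = {-6, -1, 1, 2, 6, 7, 9, 10, 11, 14, 15, 18, 19}


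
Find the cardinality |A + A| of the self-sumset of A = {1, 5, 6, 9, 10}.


A + A = {a + a' : a, a' ∈ A}; |A| = 5.
General bounds: 2|A| - 1 ≤ |A + A| ≤ |A|(|A|+1)/2, i.e. 9 ≤ |A + A| ≤ 15.
Lower bound 2|A|-1 is attained iff A is an arithmetic progression.
Enumerate sums a + a' for a ≤ a' (symmetric, so this suffices):
a = 1: 1+1=2, 1+5=6, 1+6=7, 1+9=10, 1+10=11
a = 5: 5+5=10, 5+6=11, 5+9=14, 5+10=15
a = 6: 6+6=12, 6+9=15, 6+10=16
a = 9: 9+9=18, 9+10=19
a = 10: 10+10=20
Distinct sums: {2, 6, 7, 10, 11, 12, 14, 15, 16, 18, 19, 20}
|A + A| = 12

|A + A| = 12


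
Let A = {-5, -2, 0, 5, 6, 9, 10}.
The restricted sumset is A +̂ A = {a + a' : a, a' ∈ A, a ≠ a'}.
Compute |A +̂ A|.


Restricted sumset: A +̂ A = {a + a' : a ∈ A, a' ∈ A, a ≠ a'}.
Equivalently, take A + A and drop any sum 2a that is achievable ONLY as a + a for a ∈ A (i.e. sums representable only with equal summands).
Enumerate pairs (a, a') with a < a' (symmetric, so each unordered pair gives one sum; this covers all a ≠ a'):
  -5 + -2 = -7
  -5 + 0 = -5
  -5 + 5 = 0
  -5 + 6 = 1
  -5 + 9 = 4
  -5 + 10 = 5
  -2 + 0 = -2
  -2 + 5 = 3
  -2 + 6 = 4
  -2 + 9 = 7
  -2 + 10 = 8
  0 + 5 = 5
  0 + 6 = 6
  0 + 9 = 9
  0 + 10 = 10
  5 + 6 = 11
  5 + 9 = 14
  5 + 10 = 15
  6 + 9 = 15
  6 + 10 = 16
  9 + 10 = 19
Collected distinct sums: {-7, -5, -2, 0, 1, 3, 4, 5, 6, 7, 8, 9, 10, 11, 14, 15, 16, 19}
|A +̂ A| = 18
(Reference bound: |A +̂ A| ≥ 2|A| - 3 for |A| ≥ 2, with |A| = 7 giving ≥ 11.)

|A +̂ A| = 18


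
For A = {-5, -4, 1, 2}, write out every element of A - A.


A - A = {a - a' : a, a' ∈ A}.
Compute a - a' for each ordered pair (a, a'):
a = -5: -5--5=0, -5--4=-1, -5-1=-6, -5-2=-7
a = -4: -4--5=1, -4--4=0, -4-1=-5, -4-2=-6
a = 1: 1--5=6, 1--4=5, 1-1=0, 1-2=-1
a = 2: 2--5=7, 2--4=6, 2-1=1, 2-2=0
Collecting distinct values (and noting 0 appears from a-a):
A - A = {-7, -6, -5, -1, 0, 1, 5, 6, 7}
|A - A| = 9

A - A = {-7, -6, -5, -1, 0, 1, 5, 6, 7}


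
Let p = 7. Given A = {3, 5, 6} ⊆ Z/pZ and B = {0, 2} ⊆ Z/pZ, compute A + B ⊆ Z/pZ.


Work in Z/7Z: reduce every sum a + b modulo 7.
Enumerate all 6 pairs:
a = 3: 3+0=3, 3+2=5
a = 5: 5+0=5, 5+2=0
a = 6: 6+0=6, 6+2=1
Distinct residues collected: {0, 1, 3, 5, 6}
|A + B| = 5 (out of 7 total residues).

A + B = {0, 1, 3, 5, 6}


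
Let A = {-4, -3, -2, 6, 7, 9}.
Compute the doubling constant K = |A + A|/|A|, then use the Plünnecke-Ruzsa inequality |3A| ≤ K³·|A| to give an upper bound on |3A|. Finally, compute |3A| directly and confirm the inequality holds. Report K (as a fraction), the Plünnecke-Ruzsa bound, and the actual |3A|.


|A| = 6.
Step 1: Compute A + A by enumerating all 36 pairs.
A + A = {-8, -7, -6, -5, -4, 2, 3, 4, 5, 6, 7, 12, 13, 14, 15, 16, 18}, so |A + A| = 17.
Step 2: Doubling constant K = |A + A|/|A| = 17/6 = 17/6 ≈ 2.8333.
Step 3: Plünnecke-Ruzsa gives |3A| ≤ K³·|A| = (2.8333)³ · 6 ≈ 136.4722.
Step 4: Compute 3A = A + A + A directly by enumerating all triples (a,b,c) ∈ A³; |3A| = 33.
Step 5: Check 33 ≤ 136.4722? Yes ✓.

K = 17/6, Plünnecke-Ruzsa bound K³|A| ≈ 136.4722, |3A| = 33, inequality holds.


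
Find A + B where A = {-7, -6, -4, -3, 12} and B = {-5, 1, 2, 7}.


A + B = {a + b : a ∈ A, b ∈ B}.
Enumerate all |A|·|B| = 5·4 = 20 pairs (a, b) and collect distinct sums.
a = -7: -7+-5=-12, -7+1=-6, -7+2=-5, -7+7=0
a = -6: -6+-5=-11, -6+1=-5, -6+2=-4, -6+7=1
a = -4: -4+-5=-9, -4+1=-3, -4+2=-2, -4+7=3
a = -3: -3+-5=-8, -3+1=-2, -3+2=-1, -3+7=4
a = 12: 12+-5=7, 12+1=13, 12+2=14, 12+7=19
Collecting distinct sums: A + B = {-12, -11, -9, -8, -6, -5, -4, -3, -2, -1, 0, 1, 3, 4, 7, 13, 14, 19}
|A + B| = 18

A + B = {-12, -11, -9, -8, -6, -5, -4, -3, -2, -1, 0, 1, 3, 4, 7, 13, 14, 19}


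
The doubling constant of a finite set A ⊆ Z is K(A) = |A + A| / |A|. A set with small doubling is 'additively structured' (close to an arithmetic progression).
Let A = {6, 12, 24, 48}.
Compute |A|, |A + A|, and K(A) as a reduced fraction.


|A| = 4.
Compute A + A by enumerating all 16 pairs.
A + A = {12, 18, 24, 30, 36, 48, 54, 60, 72, 96}, so |A + A| = 10.
K = |A + A| / |A| = 10/4 = 5/2 ≈ 2.5000.
Reference: AP of size 4 gives K = 7/4 ≈ 1.7500; a fully generic set of size 4 gives K ≈ 2.5000.

|A| = 4, |A + A| = 10, K = 10/4 = 5/2.


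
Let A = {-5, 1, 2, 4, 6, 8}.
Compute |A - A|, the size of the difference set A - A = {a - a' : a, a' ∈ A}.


A - A = {a - a' : a, a' ∈ A}; |A| = 6.
Bounds: 2|A|-1 ≤ |A - A| ≤ |A|² - |A| + 1, i.e. 11 ≤ |A - A| ≤ 31.
Note: 0 ∈ A - A always (from a - a). The set is symmetric: if d ∈ A - A then -d ∈ A - A.
Enumerate nonzero differences d = a - a' with a > a' (then include -d):
Positive differences: {1, 2, 3, 4, 5, 6, 7, 9, 11, 13}
Full difference set: {0} ∪ (positive diffs) ∪ (negative diffs).
|A - A| = 1 + 2·10 = 21 (matches direct enumeration: 21).

|A - A| = 21


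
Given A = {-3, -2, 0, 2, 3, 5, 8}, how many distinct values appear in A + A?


A + A = {a + a' : a, a' ∈ A}; |A| = 7.
General bounds: 2|A| - 1 ≤ |A + A| ≤ |A|(|A|+1)/2, i.e. 13 ≤ |A + A| ≤ 28.
Lower bound 2|A|-1 is attained iff A is an arithmetic progression.
Enumerate sums a + a' for a ≤ a' (symmetric, so this suffices):
a = -3: -3+-3=-6, -3+-2=-5, -3+0=-3, -3+2=-1, -3+3=0, -3+5=2, -3+8=5
a = -2: -2+-2=-4, -2+0=-2, -2+2=0, -2+3=1, -2+5=3, -2+8=6
a = 0: 0+0=0, 0+2=2, 0+3=3, 0+5=5, 0+8=8
a = 2: 2+2=4, 2+3=5, 2+5=7, 2+8=10
a = 3: 3+3=6, 3+5=8, 3+8=11
a = 5: 5+5=10, 5+8=13
a = 8: 8+8=16
Distinct sums: {-6, -5, -4, -3, -2, -1, 0, 1, 2, 3, 4, 5, 6, 7, 8, 10, 11, 13, 16}
|A + A| = 19

|A + A| = 19


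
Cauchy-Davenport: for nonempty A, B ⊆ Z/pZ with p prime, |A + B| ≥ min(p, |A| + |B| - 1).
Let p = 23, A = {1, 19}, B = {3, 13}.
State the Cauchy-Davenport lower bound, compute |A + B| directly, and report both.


Cauchy-Davenport: |A + B| ≥ min(p, |A| + |B| - 1) for A, B nonempty in Z/pZ.
|A| = 2, |B| = 2, p = 23.
CD lower bound = min(23, 2 + 2 - 1) = min(23, 3) = 3.
Compute A + B mod 23 directly:
a = 1: 1+3=4, 1+13=14
a = 19: 19+3=22, 19+13=9
A + B = {4, 9, 14, 22}, so |A + B| = 4.
Verify: 4 ≥ 3? Yes ✓.

CD lower bound = 3, actual |A + B| = 4.


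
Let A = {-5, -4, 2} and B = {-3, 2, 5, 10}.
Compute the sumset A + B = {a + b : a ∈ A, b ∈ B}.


A + B = {a + b : a ∈ A, b ∈ B}.
Enumerate all |A|·|B| = 3·4 = 12 pairs (a, b) and collect distinct sums.
a = -5: -5+-3=-8, -5+2=-3, -5+5=0, -5+10=5
a = -4: -4+-3=-7, -4+2=-2, -4+5=1, -4+10=6
a = 2: 2+-3=-1, 2+2=4, 2+5=7, 2+10=12
Collecting distinct sums: A + B = {-8, -7, -3, -2, -1, 0, 1, 4, 5, 6, 7, 12}
|A + B| = 12

A + B = {-8, -7, -3, -2, -1, 0, 1, 4, 5, 6, 7, 12}


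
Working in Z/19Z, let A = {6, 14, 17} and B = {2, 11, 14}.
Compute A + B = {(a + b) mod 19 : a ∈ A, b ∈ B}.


Work in Z/19Z: reduce every sum a + b modulo 19.
Enumerate all 9 pairs:
a = 6: 6+2=8, 6+11=17, 6+14=1
a = 14: 14+2=16, 14+11=6, 14+14=9
a = 17: 17+2=0, 17+11=9, 17+14=12
Distinct residues collected: {0, 1, 6, 8, 9, 12, 16, 17}
|A + B| = 8 (out of 19 total residues).

A + B = {0, 1, 6, 8, 9, 12, 16, 17}


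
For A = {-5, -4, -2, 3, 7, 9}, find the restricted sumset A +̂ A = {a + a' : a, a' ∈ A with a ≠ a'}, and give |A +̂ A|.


Restricted sumset: A +̂ A = {a + a' : a ∈ A, a' ∈ A, a ≠ a'}.
Equivalently, take A + A and drop any sum 2a that is achievable ONLY as a + a for a ∈ A (i.e. sums representable only with equal summands).
Enumerate pairs (a, a') with a < a' (symmetric, so each unordered pair gives one sum; this covers all a ≠ a'):
  -5 + -4 = -9
  -5 + -2 = -7
  -5 + 3 = -2
  -5 + 7 = 2
  -5 + 9 = 4
  -4 + -2 = -6
  -4 + 3 = -1
  -4 + 7 = 3
  -4 + 9 = 5
  -2 + 3 = 1
  -2 + 7 = 5
  -2 + 9 = 7
  3 + 7 = 10
  3 + 9 = 12
  7 + 9 = 16
Collected distinct sums: {-9, -7, -6, -2, -1, 1, 2, 3, 4, 5, 7, 10, 12, 16}
|A +̂ A| = 14
(Reference bound: |A +̂ A| ≥ 2|A| - 3 for |A| ≥ 2, with |A| = 6 giving ≥ 9.)

|A +̂ A| = 14


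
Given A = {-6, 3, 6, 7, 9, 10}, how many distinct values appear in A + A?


A + A = {a + a' : a, a' ∈ A}; |A| = 6.
General bounds: 2|A| - 1 ≤ |A + A| ≤ |A|(|A|+1)/2, i.e. 11 ≤ |A + A| ≤ 21.
Lower bound 2|A|-1 is attained iff A is an arithmetic progression.
Enumerate sums a + a' for a ≤ a' (symmetric, so this suffices):
a = -6: -6+-6=-12, -6+3=-3, -6+6=0, -6+7=1, -6+9=3, -6+10=4
a = 3: 3+3=6, 3+6=9, 3+7=10, 3+9=12, 3+10=13
a = 6: 6+6=12, 6+7=13, 6+9=15, 6+10=16
a = 7: 7+7=14, 7+9=16, 7+10=17
a = 9: 9+9=18, 9+10=19
a = 10: 10+10=20
Distinct sums: {-12, -3, 0, 1, 3, 4, 6, 9, 10, 12, 13, 14, 15, 16, 17, 18, 19, 20}
|A + A| = 18

|A + A| = 18


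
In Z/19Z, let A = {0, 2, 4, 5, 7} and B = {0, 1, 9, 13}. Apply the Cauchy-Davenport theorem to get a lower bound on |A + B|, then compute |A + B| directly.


Cauchy-Davenport: |A + B| ≥ min(p, |A| + |B| - 1) for A, B nonempty in Z/pZ.
|A| = 5, |B| = 4, p = 19.
CD lower bound = min(19, 5 + 4 - 1) = min(19, 8) = 8.
Compute A + B mod 19 directly:
a = 0: 0+0=0, 0+1=1, 0+9=9, 0+13=13
a = 2: 2+0=2, 2+1=3, 2+9=11, 2+13=15
a = 4: 4+0=4, 4+1=5, 4+9=13, 4+13=17
a = 5: 5+0=5, 5+1=6, 5+9=14, 5+13=18
a = 7: 7+0=7, 7+1=8, 7+9=16, 7+13=1
A + B = {0, 1, 2, 3, 4, 5, 6, 7, 8, 9, 11, 13, 14, 15, 16, 17, 18}, so |A + B| = 17.
Verify: 17 ≥ 8? Yes ✓.

CD lower bound = 8, actual |A + B| = 17.


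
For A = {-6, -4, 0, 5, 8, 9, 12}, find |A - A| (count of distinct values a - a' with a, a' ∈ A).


A - A = {a - a' : a, a' ∈ A}; |A| = 7.
Bounds: 2|A|-1 ≤ |A - A| ≤ |A|² - |A| + 1, i.e. 13 ≤ |A - A| ≤ 43.
Note: 0 ∈ A - A always (from a - a). The set is symmetric: if d ∈ A - A then -d ∈ A - A.
Enumerate nonzero differences d = a - a' with a > a' (then include -d):
Positive differences: {1, 2, 3, 4, 5, 6, 7, 8, 9, 11, 12, 13, 14, 15, 16, 18}
Full difference set: {0} ∪ (positive diffs) ∪ (negative diffs).
|A - A| = 1 + 2·16 = 33 (matches direct enumeration: 33).

|A - A| = 33


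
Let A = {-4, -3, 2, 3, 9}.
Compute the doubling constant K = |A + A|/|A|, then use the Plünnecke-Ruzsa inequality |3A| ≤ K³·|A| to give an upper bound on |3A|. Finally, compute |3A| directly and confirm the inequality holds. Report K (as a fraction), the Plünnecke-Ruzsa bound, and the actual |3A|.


|A| = 5.
Step 1: Compute A + A by enumerating all 25 pairs.
A + A = {-8, -7, -6, -2, -1, 0, 4, 5, 6, 11, 12, 18}, so |A + A| = 12.
Step 2: Doubling constant K = |A + A|/|A| = 12/5 = 12/5 ≈ 2.4000.
Step 3: Plünnecke-Ruzsa gives |3A| ≤ K³·|A| = (2.4000)³ · 5 ≈ 69.1200.
Step 4: Compute 3A = A + A + A directly by enumerating all triples (a,b,c) ∈ A³; |3A| = 22.
Step 5: Check 22 ≤ 69.1200? Yes ✓.

K = 12/5, Plünnecke-Ruzsa bound K³|A| ≈ 69.1200, |3A| = 22, inequality holds.


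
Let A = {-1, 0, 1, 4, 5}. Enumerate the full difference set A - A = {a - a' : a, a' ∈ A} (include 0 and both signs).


A - A = {a - a' : a, a' ∈ A}.
Compute a - a' for each ordered pair (a, a'):
a = -1: -1--1=0, -1-0=-1, -1-1=-2, -1-4=-5, -1-5=-6
a = 0: 0--1=1, 0-0=0, 0-1=-1, 0-4=-4, 0-5=-5
a = 1: 1--1=2, 1-0=1, 1-1=0, 1-4=-3, 1-5=-4
a = 4: 4--1=5, 4-0=4, 4-1=3, 4-4=0, 4-5=-1
a = 5: 5--1=6, 5-0=5, 5-1=4, 5-4=1, 5-5=0
Collecting distinct values (and noting 0 appears from a-a):
A - A = {-6, -5, -4, -3, -2, -1, 0, 1, 2, 3, 4, 5, 6}
|A - A| = 13

A - A = {-6, -5, -4, -3, -2, -1, 0, 1, 2, 3, 4, 5, 6}


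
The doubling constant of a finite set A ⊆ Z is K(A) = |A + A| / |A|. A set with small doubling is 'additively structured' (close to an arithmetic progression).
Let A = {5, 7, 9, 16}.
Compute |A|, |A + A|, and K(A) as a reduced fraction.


|A| = 4.
Compute A + A by enumerating all 16 pairs.
A + A = {10, 12, 14, 16, 18, 21, 23, 25, 32}, so |A + A| = 9.
K = |A + A| / |A| = 9/4 (already in lowest terms) ≈ 2.2500.
Reference: AP of size 4 gives K = 7/4 ≈ 1.7500; a fully generic set of size 4 gives K ≈ 2.5000.

|A| = 4, |A + A| = 9, K = 9/4.


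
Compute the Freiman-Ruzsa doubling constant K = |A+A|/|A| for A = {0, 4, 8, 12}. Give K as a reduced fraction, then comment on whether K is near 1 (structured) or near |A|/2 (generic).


|A| = 4.
Compute A + A by enumerating all 16 pairs.
A + A = {0, 4, 8, 12, 16, 20, 24}, so |A + A| = 7.
K = |A + A| / |A| = 7/4 (already in lowest terms) ≈ 1.7500.
Reference: AP of size 4 gives K = 7/4 ≈ 1.7500; a fully generic set of size 4 gives K ≈ 2.5000.

|A| = 4, |A + A| = 7, K = 7/4.


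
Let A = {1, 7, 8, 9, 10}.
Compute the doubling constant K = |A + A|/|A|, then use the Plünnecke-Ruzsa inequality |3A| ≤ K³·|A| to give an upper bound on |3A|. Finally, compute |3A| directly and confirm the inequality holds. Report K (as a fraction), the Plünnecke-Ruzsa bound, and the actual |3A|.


|A| = 5.
Step 1: Compute A + A by enumerating all 25 pairs.
A + A = {2, 8, 9, 10, 11, 14, 15, 16, 17, 18, 19, 20}, so |A + A| = 12.
Step 2: Doubling constant K = |A + A|/|A| = 12/5 = 12/5 ≈ 2.4000.
Step 3: Plünnecke-Ruzsa gives |3A| ≤ K³·|A| = (2.4000)³ · 5 ≈ 69.1200.
Step 4: Compute 3A = A + A + A directly by enumerating all triples (a,b,c) ∈ A³; |3A| = 21.
Step 5: Check 21 ≤ 69.1200? Yes ✓.

K = 12/5, Plünnecke-Ruzsa bound K³|A| ≈ 69.1200, |3A| = 21, inequality holds.


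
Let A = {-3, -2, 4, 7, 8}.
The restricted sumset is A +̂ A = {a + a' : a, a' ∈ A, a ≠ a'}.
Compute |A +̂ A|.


Restricted sumset: A +̂ A = {a + a' : a ∈ A, a' ∈ A, a ≠ a'}.
Equivalently, take A + A and drop any sum 2a that is achievable ONLY as a + a for a ∈ A (i.e. sums representable only with equal summands).
Enumerate pairs (a, a') with a < a' (symmetric, so each unordered pair gives one sum; this covers all a ≠ a'):
  -3 + -2 = -5
  -3 + 4 = 1
  -3 + 7 = 4
  -3 + 8 = 5
  -2 + 4 = 2
  -2 + 7 = 5
  -2 + 8 = 6
  4 + 7 = 11
  4 + 8 = 12
  7 + 8 = 15
Collected distinct sums: {-5, 1, 2, 4, 5, 6, 11, 12, 15}
|A +̂ A| = 9
(Reference bound: |A +̂ A| ≥ 2|A| - 3 for |A| ≥ 2, with |A| = 5 giving ≥ 7.)

|A +̂ A| = 9


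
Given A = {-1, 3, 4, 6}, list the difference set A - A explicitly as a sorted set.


A - A = {a - a' : a, a' ∈ A}.
Compute a - a' for each ordered pair (a, a'):
a = -1: -1--1=0, -1-3=-4, -1-4=-5, -1-6=-7
a = 3: 3--1=4, 3-3=0, 3-4=-1, 3-6=-3
a = 4: 4--1=5, 4-3=1, 4-4=0, 4-6=-2
a = 6: 6--1=7, 6-3=3, 6-4=2, 6-6=0
Collecting distinct values (and noting 0 appears from a-a):
A - A = {-7, -5, -4, -3, -2, -1, 0, 1, 2, 3, 4, 5, 7}
|A - A| = 13

A - A = {-7, -5, -4, -3, -2, -1, 0, 1, 2, 3, 4, 5, 7}


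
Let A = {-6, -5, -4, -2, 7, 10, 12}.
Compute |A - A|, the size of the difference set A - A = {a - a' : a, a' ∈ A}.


A - A = {a - a' : a, a' ∈ A}; |A| = 7.
Bounds: 2|A|-1 ≤ |A - A| ≤ |A|² - |A| + 1, i.e. 13 ≤ |A - A| ≤ 43.
Note: 0 ∈ A - A always (from a - a). The set is symmetric: if d ∈ A - A then -d ∈ A - A.
Enumerate nonzero differences d = a - a' with a > a' (then include -d):
Positive differences: {1, 2, 3, 4, 5, 9, 11, 12, 13, 14, 15, 16, 17, 18}
Full difference set: {0} ∪ (positive diffs) ∪ (negative diffs).
|A - A| = 1 + 2·14 = 29 (matches direct enumeration: 29).

|A - A| = 29


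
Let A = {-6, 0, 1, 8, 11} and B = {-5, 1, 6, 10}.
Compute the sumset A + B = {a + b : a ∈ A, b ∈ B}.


A + B = {a + b : a ∈ A, b ∈ B}.
Enumerate all |A|·|B| = 5·4 = 20 pairs (a, b) and collect distinct sums.
a = -6: -6+-5=-11, -6+1=-5, -6+6=0, -6+10=4
a = 0: 0+-5=-5, 0+1=1, 0+6=6, 0+10=10
a = 1: 1+-5=-4, 1+1=2, 1+6=7, 1+10=11
a = 8: 8+-5=3, 8+1=9, 8+6=14, 8+10=18
a = 11: 11+-5=6, 11+1=12, 11+6=17, 11+10=21
Collecting distinct sums: A + B = {-11, -5, -4, 0, 1, 2, 3, 4, 6, 7, 9, 10, 11, 12, 14, 17, 18, 21}
|A + B| = 18

A + B = {-11, -5, -4, 0, 1, 2, 3, 4, 6, 7, 9, 10, 11, 12, 14, 17, 18, 21}


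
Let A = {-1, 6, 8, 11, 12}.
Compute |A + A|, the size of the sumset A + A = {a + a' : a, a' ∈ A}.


A + A = {a + a' : a, a' ∈ A}; |A| = 5.
General bounds: 2|A| - 1 ≤ |A + A| ≤ |A|(|A|+1)/2, i.e. 9 ≤ |A + A| ≤ 15.
Lower bound 2|A|-1 is attained iff A is an arithmetic progression.
Enumerate sums a + a' for a ≤ a' (symmetric, so this suffices):
a = -1: -1+-1=-2, -1+6=5, -1+8=7, -1+11=10, -1+12=11
a = 6: 6+6=12, 6+8=14, 6+11=17, 6+12=18
a = 8: 8+8=16, 8+11=19, 8+12=20
a = 11: 11+11=22, 11+12=23
a = 12: 12+12=24
Distinct sums: {-2, 5, 7, 10, 11, 12, 14, 16, 17, 18, 19, 20, 22, 23, 24}
|A + A| = 15

|A + A| = 15


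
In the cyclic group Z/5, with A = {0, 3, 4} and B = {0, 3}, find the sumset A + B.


Work in Z/5Z: reduce every sum a + b modulo 5.
Enumerate all 6 pairs:
a = 0: 0+0=0, 0+3=3
a = 3: 3+0=3, 3+3=1
a = 4: 4+0=4, 4+3=2
Distinct residues collected: {0, 1, 2, 3, 4}
|A + B| = 5 (out of 5 total residues).

A + B = {0, 1, 2, 3, 4}


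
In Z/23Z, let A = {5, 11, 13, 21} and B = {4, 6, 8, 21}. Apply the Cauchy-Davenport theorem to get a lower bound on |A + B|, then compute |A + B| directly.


Cauchy-Davenport: |A + B| ≥ min(p, |A| + |B| - 1) for A, B nonempty in Z/pZ.
|A| = 4, |B| = 4, p = 23.
CD lower bound = min(23, 4 + 4 - 1) = min(23, 7) = 7.
Compute A + B mod 23 directly:
a = 5: 5+4=9, 5+6=11, 5+8=13, 5+21=3
a = 11: 11+4=15, 11+6=17, 11+8=19, 11+21=9
a = 13: 13+4=17, 13+6=19, 13+8=21, 13+21=11
a = 21: 21+4=2, 21+6=4, 21+8=6, 21+21=19
A + B = {2, 3, 4, 6, 9, 11, 13, 15, 17, 19, 21}, so |A + B| = 11.
Verify: 11 ≥ 7? Yes ✓.

CD lower bound = 7, actual |A + B| = 11.


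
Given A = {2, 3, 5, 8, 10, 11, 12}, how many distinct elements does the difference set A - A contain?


A - A = {a - a' : a, a' ∈ A}; |A| = 7.
Bounds: 2|A|-1 ≤ |A - A| ≤ |A|² - |A| + 1, i.e. 13 ≤ |A - A| ≤ 43.
Note: 0 ∈ A - A always (from a - a). The set is symmetric: if d ∈ A - A then -d ∈ A - A.
Enumerate nonzero differences d = a - a' with a > a' (then include -d):
Positive differences: {1, 2, 3, 4, 5, 6, 7, 8, 9, 10}
Full difference set: {0} ∪ (positive diffs) ∪ (negative diffs).
|A - A| = 1 + 2·10 = 21 (matches direct enumeration: 21).

|A - A| = 21


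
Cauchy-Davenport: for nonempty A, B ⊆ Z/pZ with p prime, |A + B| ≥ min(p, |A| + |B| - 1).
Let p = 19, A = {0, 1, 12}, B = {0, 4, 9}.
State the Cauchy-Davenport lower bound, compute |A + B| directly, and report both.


Cauchy-Davenport: |A + B| ≥ min(p, |A| + |B| - 1) for A, B nonempty in Z/pZ.
|A| = 3, |B| = 3, p = 19.
CD lower bound = min(19, 3 + 3 - 1) = min(19, 5) = 5.
Compute A + B mod 19 directly:
a = 0: 0+0=0, 0+4=4, 0+9=9
a = 1: 1+0=1, 1+4=5, 1+9=10
a = 12: 12+0=12, 12+4=16, 12+9=2
A + B = {0, 1, 2, 4, 5, 9, 10, 12, 16}, so |A + B| = 9.
Verify: 9 ≥ 5? Yes ✓.

CD lower bound = 5, actual |A + B| = 9.


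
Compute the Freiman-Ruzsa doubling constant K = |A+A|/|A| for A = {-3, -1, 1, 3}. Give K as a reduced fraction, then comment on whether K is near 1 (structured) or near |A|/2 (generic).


|A| = 4.
Compute A + A by enumerating all 16 pairs.
A + A = {-6, -4, -2, 0, 2, 4, 6}, so |A + A| = 7.
K = |A + A| / |A| = 7/4 (already in lowest terms) ≈ 1.7500.
Reference: AP of size 4 gives K = 7/4 ≈ 1.7500; a fully generic set of size 4 gives K ≈ 2.5000.

|A| = 4, |A + A| = 7, K = 7/4.


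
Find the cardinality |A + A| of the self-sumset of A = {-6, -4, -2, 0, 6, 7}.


A + A = {a + a' : a, a' ∈ A}; |A| = 6.
General bounds: 2|A| - 1 ≤ |A + A| ≤ |A|(|A|+1)/2, i.e. 11 ≤ |A + A| ≤ 21.
Lower bound 2|A|-1 is attained iff A is an arithmetic progression.
Enumerate sums a + a' for a ≤ a' (symmetric, so this suffices):
a = -6: -6+-6=-12, -6+-4=-10, -6+-2=-8, -6+0=-6, -6+6=0, -6+7=1
a = -4: -4+-4=-8, -4+-2=-6, -4+0=-4, -4+6=2, -4+7=3
a = -2: -2+-2=-4, -2+0=-2, -2+6=4, -2+7=5
a = 0: 0+0=0, 0+6=6, 0+7=7
a = 6: 6+6=12, 6+7=13
a = 7: 7+7=14
Distinct sums: {-12, -10, -8, -6, -4, -2, 0, 1, 2, 3, 4, 5, 6, 7, 12, 13, 14}
|A + A| = 17

|A + A| = 17


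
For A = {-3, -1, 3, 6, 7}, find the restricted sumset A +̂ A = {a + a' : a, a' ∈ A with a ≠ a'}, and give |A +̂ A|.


Restricted sumset: A +̂ A = {a + a' : a ∈ A, a' ∈ A, a ≠ a'}.
Equivalently, take A + A and drop any sum 2a that is achievable ONLY as a + a for a ∈ A (i.e. sums representable only with equal summands).
Enumerate pairs (a, a') with a < a' (symmetric, so each unordered pair gives one sum; this covers all a ≠ a'):
  -3 + -1 = -4
  -3 + 3 = 0
  -3 + 6 = 3
  -3 + 7 = 4
  -1 + 3 = 2
  -1 + 6 = 5
  -1 + 7 = 6
  3 + 6 = 9
  3 + 7 = 10
  6 + 7 = 13
Collected distinct sums: {-4, 0, 2, 3, 4, 5, 6, 9, 10, 13}
|A +̂ A| = 10
(Reference bound: |A +̂ A| ≥ 2|A| - 3 for |A| ≥ 2, with |A| = 5 giving ≥ 7.)

|A +̂ A| = 10


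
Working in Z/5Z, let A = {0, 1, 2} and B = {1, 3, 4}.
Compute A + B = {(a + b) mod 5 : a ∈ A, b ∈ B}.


Work in Z/5Z: reduce every sum a + b modulo 5.
Enumerate all 9 pairs:
a = 0: 0+1=1, 0+3=3, 0+4=4
a = 1: 1+1=2, 1+3=4, 1+4=0
a = 2: 2+1=3, 2+3=0, 2+4=1
Distinct residues collected: {0, 1, 2, 3, 4}
|A + B| = 5 (out of 5 total residues).

A + B = {0, 1, 2, 3, 4}


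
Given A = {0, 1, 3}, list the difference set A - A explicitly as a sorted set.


A - A = {a - a' : a, a' ∈ A}.
Compute a - a' for each ordered pair (a, a'):
a = 0: 0-0=0, 0-1=-1, 0-3=-3
a = 1: 1-0=1, 1-1=0, 1-3=-2
a = 3: 3-0=3, 3-1=2, 3-3=0
Collecting distinct values (and noting 0 appears from a-a):
A - A = {-3, -2, -1, 0, 1, 2, 3}
|A - A| = 7

A - A = {-3, -2, -1, 0, 1, 2, 3}


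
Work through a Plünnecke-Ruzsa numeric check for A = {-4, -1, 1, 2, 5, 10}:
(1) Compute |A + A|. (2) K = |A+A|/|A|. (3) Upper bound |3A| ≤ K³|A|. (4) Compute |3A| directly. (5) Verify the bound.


|A| = 6.
Step 1: Compute A + A by enumerating all 36 pairs.
A + A = {-8, -5, -3, -2, 0, 1, 2, 3, 4, 6, 7, 9, 10, 11, 12, 15, 20}, so |A + A| = 17.
Step 2: Doubling constant K = |A + A|/|A| = 17/6 = 17/6 ≈ 2.8333.
Step 3: Plünnecke-Ruzsa gives |3A| ≤ K³·|A| = (2.8333)³ · 6 ≈ 136.4722.
Step 4: Compute 3A = A + A + A directly by enumerating all triples (a,b,c) ∈ A³; |3A| = 32.
Step 5: Check 32 ≤ 136.4722? Yes ✓.

K = 17/6, Plünnecke-Ruzsa bound K³|A| ≈ 136.4722, |3A| = 32, inequality holds.


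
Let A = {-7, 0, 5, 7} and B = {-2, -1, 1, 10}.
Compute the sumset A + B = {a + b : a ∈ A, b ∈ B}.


A + B = {a + b : a ∈ A, b ∈ B}.
Enumerate all |A|·|B| = 4·4 = 16 pairs (a, b) and collect distinct sums.
a = -7: -7+-2=-9, -7+-1=-8, -7+1=-6, -7+10=3
a = 0: 0+-2=-2, 0+-1=-1, 0+1=1, 0+10=10
a = 5: 5+-2=3, 5+-1=4, 5+1=6, 5+10=15
a = 7: 7+-2=5, 7+-1=6, 7+1=8, 7+10=17
Collecting distinct sums: A + B = {-9, -8, -6, -2, -1, 1, 3, 4, 5, 6, 8, 10, 15, 17}
|A + B| = 14

A + B = {-9, -8, -6, -2, -1, 1, 3, 4, 5, 6, 8, 10, 15, 17}
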